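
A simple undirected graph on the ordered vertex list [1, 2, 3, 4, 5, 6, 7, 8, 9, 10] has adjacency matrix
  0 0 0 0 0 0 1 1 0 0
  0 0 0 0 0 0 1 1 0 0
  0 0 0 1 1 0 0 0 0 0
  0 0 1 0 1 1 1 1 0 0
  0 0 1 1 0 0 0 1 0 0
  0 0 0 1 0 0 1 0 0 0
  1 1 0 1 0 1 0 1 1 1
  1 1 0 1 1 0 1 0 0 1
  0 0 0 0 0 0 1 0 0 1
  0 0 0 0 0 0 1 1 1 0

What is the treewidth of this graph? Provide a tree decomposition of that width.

Each bag holds 3 vertices, so the decomposition has width 2, which upper-bounds the treewidth. Conversely, {3, 4, 5} is a clique of size 3, and the vertices of any clique must share a bag in every tree decomposition; so some bag has ≥ 3 vertices and tw(G) ≥ 2. Combining the bounds, tw(G) = 2.

Treewidth 2.
One optimal decomposition is:
Bags: B1 = {7, 8, 10}  B2 = {1, 7, 8}  B3 = {4, 7, 8}  B4 = {4, 5, 8}  B5 = {7, 9, 10}  B6 = {4, 6, 7}  B7 = {2, 7, 8}  B8 = {3, 4, 5}
Tree: B1–B2, B1–B3, B3–B4, B1–B5, B3–B6, B3–B7, B4–B8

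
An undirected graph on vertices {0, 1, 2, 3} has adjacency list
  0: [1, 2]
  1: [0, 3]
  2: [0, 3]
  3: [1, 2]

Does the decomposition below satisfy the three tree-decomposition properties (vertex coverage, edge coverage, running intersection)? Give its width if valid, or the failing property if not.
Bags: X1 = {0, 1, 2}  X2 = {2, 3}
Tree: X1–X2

No — edge (1,3) lies in no bag.

A tree decomposition must satisfy three properties: every vertex lies in some bag; for every edge, both endpoints lie together in some bag; and for every vertex, the bags containing it form a connected subtree. Here edge (1,3) lies in no bag, so the decomposition is invalid.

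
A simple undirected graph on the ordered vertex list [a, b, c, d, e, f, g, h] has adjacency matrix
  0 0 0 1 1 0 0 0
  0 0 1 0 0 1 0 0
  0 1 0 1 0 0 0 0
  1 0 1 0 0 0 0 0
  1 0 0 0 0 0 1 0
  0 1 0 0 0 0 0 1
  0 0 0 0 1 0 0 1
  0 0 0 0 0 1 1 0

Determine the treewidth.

A width-2 tree decomposition is:
Bags: B1 = {e, g, h}  B2 = {e, f, h}  B3 = {b, e, f}  B4 = {b, c, e}  B5 = {c, d, e}  B6 = {a, d, e}
Tree: B1–B2, B2–B3, B3–B4, B4–B5, B5–B6
The largest bag has 3 vertices, giving width 2; this decomposition certifies tw(G) ≤ 2. The edges e–g–h–f–b–c–d–a–e form a cycle, so G is not a tree and its treewidth is at least 2. Combining the bounds, tw(G) = 2.

2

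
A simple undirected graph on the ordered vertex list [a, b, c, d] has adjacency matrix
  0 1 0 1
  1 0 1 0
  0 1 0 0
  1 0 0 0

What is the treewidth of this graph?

1

A width-1 tree decomposition is:
Bags: B1 = {b, c}  B2 = {a, b}  B3 = {a, d}
Tree: B1–B2, B2–B3
Each bag holds 2 vertices, so the decomposition has width 1, which upper-bounds the treewidth. Since G has at least one edge (e.g. c–b), it is not an edgeless graph, so tw(G) ≥ 1. Hence tw(G) = 1 exactly.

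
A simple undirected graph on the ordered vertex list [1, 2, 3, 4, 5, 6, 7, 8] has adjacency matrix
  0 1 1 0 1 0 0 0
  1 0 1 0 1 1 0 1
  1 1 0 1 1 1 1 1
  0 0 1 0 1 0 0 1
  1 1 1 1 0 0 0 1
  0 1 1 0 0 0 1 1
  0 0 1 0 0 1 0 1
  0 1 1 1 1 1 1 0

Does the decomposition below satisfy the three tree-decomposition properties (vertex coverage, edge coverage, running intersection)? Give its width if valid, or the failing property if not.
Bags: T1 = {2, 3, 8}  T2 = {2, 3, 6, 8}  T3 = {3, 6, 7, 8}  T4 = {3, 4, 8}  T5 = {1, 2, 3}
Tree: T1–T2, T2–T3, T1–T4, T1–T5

No — vertex 5 appears in no bag.

A tree decomposition must satisfy three properties: every vertex lies in some bag; for every edge, both endpoints lie together in some bag; and for every vertex, the bags containing it form a connected subtree. Here vertex 5 appears in no bag, so the decomposition is invalid.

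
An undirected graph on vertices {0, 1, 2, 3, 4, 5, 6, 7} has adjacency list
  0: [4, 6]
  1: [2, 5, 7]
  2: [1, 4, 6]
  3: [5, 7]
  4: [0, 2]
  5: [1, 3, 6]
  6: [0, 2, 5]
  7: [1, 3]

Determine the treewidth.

2

A width-2 tree decomposition is:
Bags: B1 = {0, 4, 6}  B2 = {2, 4, 6}  B3 = {2, 5, 6}  B4 = {1, 2, 5}  B5 = {1, 3, 5}  B6 = {1, 3, 7}
Tree: B1–B2, B2–B3, B3–B4, B4–B5, B5–B6
Every bag has size at most 3, so the width is 3 − 1 = 2 and tw(G) ≤ 2. For the lower bound, G contains the cycle 0–4–2–6–0, so G is not a forest; only forests have treewidth ≤ 1, hence tw(G) ≥ 2. Therefore the treewidth is 2.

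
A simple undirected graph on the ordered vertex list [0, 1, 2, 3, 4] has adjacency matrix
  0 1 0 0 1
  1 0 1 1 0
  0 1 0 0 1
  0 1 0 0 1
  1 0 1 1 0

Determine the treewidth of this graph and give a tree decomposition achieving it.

Treewidth 2.
Bags: B1 = {1, 2, 4}  B2 = {1, 3, 4}  B3 = {0, 1, 4}
Tree: B1–B2, B2–B3

Every bag has size at most 3, so the width is 3 − 1 = 2 and tw(G) ≤ 2. Since 1–2–4–3–1 is a cycle in G, G is not acyclic. Forests are exactly the graphs of treewidth ≤ 1, so tw(G) ≥ 2. The upper and lower bounds meet at 2, so that is the treewidth.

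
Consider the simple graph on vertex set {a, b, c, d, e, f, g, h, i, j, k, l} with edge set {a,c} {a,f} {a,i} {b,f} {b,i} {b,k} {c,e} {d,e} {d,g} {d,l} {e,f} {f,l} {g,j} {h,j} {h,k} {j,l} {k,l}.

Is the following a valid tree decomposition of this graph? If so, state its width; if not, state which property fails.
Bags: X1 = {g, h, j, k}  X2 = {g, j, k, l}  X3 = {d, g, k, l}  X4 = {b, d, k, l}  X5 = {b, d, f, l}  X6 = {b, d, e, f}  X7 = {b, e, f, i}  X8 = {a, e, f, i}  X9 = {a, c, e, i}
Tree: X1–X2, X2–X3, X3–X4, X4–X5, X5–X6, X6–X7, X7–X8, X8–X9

Yes; width 3.

Vertex coverage: the bags together contain {a, b, c, d, e, f, g, h, i, j, k, l}, the full vertex set. Edge coverage: each edge of G has both endpoints in at least one bag. Running intersection: for every vertex, the bags containing it form a connected subtree. All three properties hold, so this is a valid tree decomposition of width max|bag| − 1 = 3, and hence tw(G) ≤ 3.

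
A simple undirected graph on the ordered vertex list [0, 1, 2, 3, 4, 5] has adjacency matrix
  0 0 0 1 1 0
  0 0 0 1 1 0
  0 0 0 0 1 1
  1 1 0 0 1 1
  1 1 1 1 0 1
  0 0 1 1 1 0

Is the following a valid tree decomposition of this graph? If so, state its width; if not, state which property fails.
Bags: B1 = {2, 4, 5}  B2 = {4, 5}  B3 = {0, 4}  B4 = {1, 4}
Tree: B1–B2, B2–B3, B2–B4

A tree decomposition must satisfy three properties: every vertex lies in some bag; for every edge, both endpoints lie together in some bag; and for every vertex, the bags containing it form a connected subtree. Here vertex 3 appears in no bag, so the decomposition is invalid.

No — vertex 3 appears in no bag.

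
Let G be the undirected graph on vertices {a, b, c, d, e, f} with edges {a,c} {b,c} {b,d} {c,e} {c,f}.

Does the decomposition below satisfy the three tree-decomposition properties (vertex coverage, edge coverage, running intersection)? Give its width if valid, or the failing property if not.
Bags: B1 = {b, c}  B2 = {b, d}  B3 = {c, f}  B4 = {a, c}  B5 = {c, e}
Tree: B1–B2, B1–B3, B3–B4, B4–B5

Every vertex of G appears in some bag (union = {a, b, c, d, e, f}); every edge is covered by a bag; and for each vertex v the set of bags containing v is connected in the bag tree. The decomposition is therefore valid. The largest bag has 2 vertices, so the width is 1.

Yes; width 1.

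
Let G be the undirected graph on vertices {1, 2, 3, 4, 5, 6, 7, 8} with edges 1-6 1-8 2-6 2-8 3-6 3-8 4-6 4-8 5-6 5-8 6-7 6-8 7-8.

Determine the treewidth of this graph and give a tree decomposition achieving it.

Treewidth 2.
One such decomposition:
Bags: B1 = {3, 6, 8}  B2 = {6, 7, 8}  B3 = {4, 6, 8}  B4 = {2, 6, 8}  B5 = {5, 6, 8}  B6 = {1, 6, 8}
Tree: B1–B2, B1–B3, B3–B4, B1–B5, B2–B6

The largest bag has 3 vertices, giving width 2; this decomposition certifies tw(G) ≤ 2. Conversely, {1, 6, 8} is a clique of size 3, and the vertices of any clique must share a bag in every tree decomposition; so some bag has ≥ 3 vertices and tw(G) ≥ 2. Combining the bounds, tw(G) = 2.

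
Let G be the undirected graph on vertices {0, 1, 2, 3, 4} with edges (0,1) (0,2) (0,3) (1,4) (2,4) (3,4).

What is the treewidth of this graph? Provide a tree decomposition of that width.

Every bag has size at most 3, so the width is 3 − 1 = 2 and tw(G) ≤ 2. Since 0–3–4–2–0 is a cycle in G, G is not acyclic. Forests are exactly the graphs of treewidth ≤ 1, so tw(G) ≥ 2. Therefore the treewidth is 2.

Treewidth 2.
Bags: B1 = {0, 3, 4}  B2 = {0, 2, 4}  B3 = {0, 1, 4}
Tree: B1–B2, B2–B3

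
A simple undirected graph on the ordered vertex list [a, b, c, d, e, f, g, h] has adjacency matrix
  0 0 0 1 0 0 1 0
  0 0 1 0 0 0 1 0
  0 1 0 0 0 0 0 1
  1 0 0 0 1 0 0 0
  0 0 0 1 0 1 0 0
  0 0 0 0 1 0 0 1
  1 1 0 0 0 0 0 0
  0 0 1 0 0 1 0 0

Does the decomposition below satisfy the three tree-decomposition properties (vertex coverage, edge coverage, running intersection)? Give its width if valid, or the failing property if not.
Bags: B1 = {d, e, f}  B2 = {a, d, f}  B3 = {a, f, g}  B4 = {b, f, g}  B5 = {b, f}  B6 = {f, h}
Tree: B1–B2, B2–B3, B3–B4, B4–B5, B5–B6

A tree decomposition must satisfy three properties: every vertex lies in some bag; for every edge, both endpoints lie together in some bag; and for every vertex, the bags containing it form a connected subtree. Here vertex c appears in no bag, so the decomposition is invalid.

No — vertex c appears in no bag.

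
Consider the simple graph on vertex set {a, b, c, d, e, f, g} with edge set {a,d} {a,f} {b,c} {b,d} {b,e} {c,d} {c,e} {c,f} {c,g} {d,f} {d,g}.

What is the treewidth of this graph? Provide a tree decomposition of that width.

Treewidth 2.
One optimal decomposition is:
Bags: B1 = {b, c, e}  B2 = {b, c, d}  B3 = {c, d, g}  B4 = {c, d, f}  B5 = {a, d, f}
Tree: B1–B2, B2–B3, B2–B4, B4–B5

Each bag holds 3 vertices, so the decomposition has width 2, which upper-bounds the treewidth. For the lower bound, the 3 vertices {c, d, g} are pairwise adjacent, and any tree decomposition puts a clique entirely inside one bag — forcing width ≥ 2. Combining the bounds, tw(G) = 2.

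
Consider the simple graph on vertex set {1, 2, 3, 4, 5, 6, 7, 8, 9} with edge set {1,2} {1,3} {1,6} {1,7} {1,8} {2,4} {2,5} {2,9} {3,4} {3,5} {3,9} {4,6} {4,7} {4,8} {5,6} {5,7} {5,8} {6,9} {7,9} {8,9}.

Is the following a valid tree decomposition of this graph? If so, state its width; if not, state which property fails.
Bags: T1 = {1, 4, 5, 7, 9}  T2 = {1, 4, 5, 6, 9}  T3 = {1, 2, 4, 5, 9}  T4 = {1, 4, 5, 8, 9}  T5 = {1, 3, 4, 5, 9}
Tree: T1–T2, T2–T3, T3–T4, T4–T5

Yes; width 4.

Vertex coverage: the bags together contain {1, 2, 3, 4, 5, 6, 7, 8, 9}, the full vertex set. Edge coverage: each edge of G has both endpoints in at least one bag. Running intersection: for every vertex, the bags containing it form a connected subtree. All three properties hold, so this is a valid tree decomposition of width max|bag| − 1 = 4, and hence tw(G) ≤ 4.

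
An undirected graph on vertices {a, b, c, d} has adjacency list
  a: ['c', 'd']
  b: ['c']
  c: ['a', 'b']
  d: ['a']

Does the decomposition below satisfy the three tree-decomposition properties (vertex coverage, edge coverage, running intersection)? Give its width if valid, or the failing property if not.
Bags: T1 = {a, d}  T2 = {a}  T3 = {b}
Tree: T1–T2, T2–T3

No — vertex c appears in no bag.

A tree decomposition must satisfy three properties: every vertex lies in some bag; for every edge, both endpoints lie together in some bag; and for every vertex, the bags containing it form a connected subtree. Here vertex c appears in no bag, so the decomposition is invalid.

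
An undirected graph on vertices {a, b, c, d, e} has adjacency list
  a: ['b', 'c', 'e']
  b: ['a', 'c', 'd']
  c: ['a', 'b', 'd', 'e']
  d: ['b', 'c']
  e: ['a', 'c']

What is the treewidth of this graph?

2

A width-2 tree decomposition is:
Bags: B1 = {a, b, c}  B2 = {a, c, e}  B3 = {b, c, d}
Tree: B1–B2, B1–B3
The largest bag has 3 vertices, giving width 2; this decomposition certifies tw(G) ≤ 2. Conversely, {b, c, d} is a clique of size 3, and the vertices of any clique must share a bag in every tree decomposition; so some bag has ≥ 3 vertices and tw(G) ≥ 2. Therefore the treewidth is 2.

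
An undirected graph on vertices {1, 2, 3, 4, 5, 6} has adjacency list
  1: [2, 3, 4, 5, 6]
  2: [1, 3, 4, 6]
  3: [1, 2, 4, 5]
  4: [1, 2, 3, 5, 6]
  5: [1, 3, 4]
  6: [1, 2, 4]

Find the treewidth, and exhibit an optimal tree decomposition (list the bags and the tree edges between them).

Treewidth 3.
One optimal decomposition is:
Bags: B1 = {1, 2, 4, 6}  B2 = {1, 2, 3, 4}  B3 = {1, 3, 4, 5}
Tree: B1–B2, B2–B3

Each bag holds 4 vertices, so the decomposition has width 3, which upper-bounds the treewidth. For the lower bound, the 4 vertices {1, 2, 3, 4} are pairwise adjacent, and any tree decomposition puts a clique entirely inside one bag — forcing width ≥ 3. Therefore the treewidth is 3.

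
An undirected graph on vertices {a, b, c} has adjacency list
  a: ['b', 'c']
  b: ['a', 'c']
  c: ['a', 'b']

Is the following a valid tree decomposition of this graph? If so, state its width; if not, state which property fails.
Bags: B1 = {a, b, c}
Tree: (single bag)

Checking the three conditions: (i) the bags cover all of {a, b, c}; (ii) for each edge, some bag contains both endpoints; (iii) the bags containing any fixed vertex form a subtree. All hold, so the decomposition is valid with width 3 − 1 = 2.

Yes; width 2.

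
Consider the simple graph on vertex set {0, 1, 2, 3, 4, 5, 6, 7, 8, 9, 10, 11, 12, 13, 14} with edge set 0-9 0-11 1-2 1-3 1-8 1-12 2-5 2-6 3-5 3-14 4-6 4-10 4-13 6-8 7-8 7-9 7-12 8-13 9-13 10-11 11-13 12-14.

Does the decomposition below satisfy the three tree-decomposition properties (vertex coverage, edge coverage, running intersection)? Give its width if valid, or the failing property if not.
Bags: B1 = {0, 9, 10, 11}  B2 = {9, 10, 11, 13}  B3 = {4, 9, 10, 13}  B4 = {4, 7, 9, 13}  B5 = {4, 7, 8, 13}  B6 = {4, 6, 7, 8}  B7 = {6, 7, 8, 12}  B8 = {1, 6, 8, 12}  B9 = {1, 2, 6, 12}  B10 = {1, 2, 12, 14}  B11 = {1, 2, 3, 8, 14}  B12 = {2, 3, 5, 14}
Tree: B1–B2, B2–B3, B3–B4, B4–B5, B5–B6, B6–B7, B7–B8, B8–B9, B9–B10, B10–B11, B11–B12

No — bags containing vertex 8 are not connected in the tree.

A tree decomposition must satisfy three properties: every vertex lies in some bag; for every edge, both endpoints lie together in some bag; and for every vertex, the bags containing it form a connected subtree. Here bags containing vertex 8 are not connected in the tree, so the decomposition is invalid.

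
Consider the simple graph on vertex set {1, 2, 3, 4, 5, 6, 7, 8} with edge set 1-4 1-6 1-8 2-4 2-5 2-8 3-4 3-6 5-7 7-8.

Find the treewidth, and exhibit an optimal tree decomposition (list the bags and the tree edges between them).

Each bag holds 3 vertices, so the decomposition has width 2, which upper-bounds the treewidth. For the lower bound, G contains the cycle 7–5–2–8–7, so G is not a forest; only forests have treewidth ≤ 1, hence tw(G) ≥ 2. Hence tw(G) = 2 exactly.

Treewidth 2.
One such decomposition:
Bags: B1 = {5, 7, 8}  B2 = {2, 5, 8}  B3 = {1, 2, 8}  B4 = {1, 2, 4}  B5 = {1, 4, 6}  B6 = {3, 4, 6}
Tree: B1–B2, B2–B3, B3–B4, B4–B5, B5–B6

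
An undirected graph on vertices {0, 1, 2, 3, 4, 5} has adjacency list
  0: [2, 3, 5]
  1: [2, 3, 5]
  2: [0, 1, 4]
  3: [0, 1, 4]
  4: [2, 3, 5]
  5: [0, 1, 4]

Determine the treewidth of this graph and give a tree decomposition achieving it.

Each bag holds 4 vertices, so the decomposition has width 3, which upper-bounds the treewidth. For the lower bound: the 4 vertex sets {2,4}, {1,5}, {3}, {0} are disjoint, each induces a connected subgraph, and every pair is joined by at least one edge of G. Contracting each set to a single vertex therefore yields K_{4} as a minor, and since treewidth is minor-monotone, tw(G) ≥ tw(K_{4}) = 3. Hence tw(G) = 3 exactly.

Treewidth 3.
One such decomposition:
Bags: B1 = {2, 3, 4, 5}  B2 = {1, 2, 3, 5}  B3 = {0, 2, 3, 5}
Tree: B1–B2, B2–B3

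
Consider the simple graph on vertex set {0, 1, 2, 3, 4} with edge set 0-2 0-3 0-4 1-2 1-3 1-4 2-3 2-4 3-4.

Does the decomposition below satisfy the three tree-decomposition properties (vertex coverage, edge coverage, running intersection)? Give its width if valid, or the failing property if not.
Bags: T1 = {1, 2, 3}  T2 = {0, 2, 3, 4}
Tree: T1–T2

A tree decomposition must satisfy three properties: every vertex lies in some bag; for every edge, both endpoints lie together in some bag; and for every vertex, the bags containing it form a connected subtree. Here edge (4,1) lies in no bag, so the decomposition is invalid.

No — edge (4,1) lies in no bag.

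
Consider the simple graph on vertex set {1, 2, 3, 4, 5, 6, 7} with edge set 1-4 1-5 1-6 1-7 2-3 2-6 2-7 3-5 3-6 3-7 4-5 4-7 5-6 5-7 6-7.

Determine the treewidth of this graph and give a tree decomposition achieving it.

Treewidth 3.
One such decomposition:
Bags: B1 = {3, 5, 6, 7}  B2 = {1, 5, 6, 7}  B3 = {2, 3, 6, 7}  B4 = {1, 4, 5, 7}
Tree: B1–B2, B1–B3, B2–B4

The largest bag has 4 vertices, giving width 3; this decomposition certifies tw(G) ≤ 3. For the lower bound, the 4 vertices {2, 3, 6, 7} are pairwise adjacent, and any tree decomposition puts a clique entirely inside one bag — forcing width ≥ 3. The upper and lower bounds meet at 3, so that is the treewidth.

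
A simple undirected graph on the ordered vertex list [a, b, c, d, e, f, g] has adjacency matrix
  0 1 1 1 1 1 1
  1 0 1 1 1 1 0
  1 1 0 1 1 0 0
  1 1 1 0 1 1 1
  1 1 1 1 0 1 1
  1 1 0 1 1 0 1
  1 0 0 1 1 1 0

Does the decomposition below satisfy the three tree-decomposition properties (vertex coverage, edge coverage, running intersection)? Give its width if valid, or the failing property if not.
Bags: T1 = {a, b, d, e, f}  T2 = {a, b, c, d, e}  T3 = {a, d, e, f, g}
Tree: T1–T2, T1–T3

Yes; width 4.

Vertex coverage: the bags together contain {a, b, c, d, e, f, g}, the full vertex set. Edge coverage: each edge of G has both endpoints in at least one bag. Running intersection: for every vertex, the bags containing it form a connected subtree. All three properties hold, so this is a valid tree decomposition of width max|bag| − 1 = 4, and hence tw(G) ≤ 4.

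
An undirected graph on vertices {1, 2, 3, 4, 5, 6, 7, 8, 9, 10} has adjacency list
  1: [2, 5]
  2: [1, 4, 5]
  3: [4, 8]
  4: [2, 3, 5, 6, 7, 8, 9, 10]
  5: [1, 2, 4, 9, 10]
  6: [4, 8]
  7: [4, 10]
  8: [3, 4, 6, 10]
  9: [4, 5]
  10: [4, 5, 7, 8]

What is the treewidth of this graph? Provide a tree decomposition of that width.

Treewidth 2.
One optimal decomposition is:
Bags: B1 = {4, 8, 10}  B2 = {3, 4, 8}  B3 = {4, 5, 10}  B4 = {4, 6, 8}  B5 = {4, 5, 9}  B6 = {2, 4, 5}  B7 = {4, 7, 10}  B8 = {1, 2, 5}
Tree: B1–B2, B1–B3, B1–B4, B3–B5, B5–B6, B1–B7, B6–B8

The largest bag has 3 vertices, giving width 2; this decomposition certifies tw(G) ≤ 2. On the other hand G contains the 3-clique {1, 2, 5}. A clique must lie in a single bag of any decomposition, so no decomposition can have width below 2. Therefore the treewidth is 2.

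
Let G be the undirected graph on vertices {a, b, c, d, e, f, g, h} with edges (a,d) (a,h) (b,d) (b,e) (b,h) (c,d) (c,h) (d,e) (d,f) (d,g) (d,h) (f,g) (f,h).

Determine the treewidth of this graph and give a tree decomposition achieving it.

Treewidth 2.
Bags: B1 = {d, f, h}  B2 = {c, d, h}  B3 = {b, d, h}  B4 = {a, d, h}  B5 = {b, d, e}  B6 = {d, f, g}
Tree: B1–B2, B2–B3, B1–B4, B3–B5, B1–B6

Each bag holds 3 vertices, so the decomposition has width 2, which upper-bounds the treewidth. On the other hand G contains the 3-clique {d, f, g}. A clique must lie in a single bag of any decomposition, so no decomposition can have width below 2. The upper and lower bounds meet at 2, so that is the treewidth.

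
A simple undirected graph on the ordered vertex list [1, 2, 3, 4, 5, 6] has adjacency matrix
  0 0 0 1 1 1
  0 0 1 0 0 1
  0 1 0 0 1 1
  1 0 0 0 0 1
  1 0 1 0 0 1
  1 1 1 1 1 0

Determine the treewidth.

2

A width-2 tree decomposition is:
Bags: B1 = {2, 3, 6}  B2 = {3, 5, 6}  B3 = {1, 5, 6}  B4 = {1, 4, 6}
Tree: B1–B2, B2–B3, B3–B4
Every bag has size at most 3, so the width is 3 − 1 = 2 and tw(G) ≤ 2. Conversely, {1, 4, 6} is a clique of size 3, and the vertices of any clique must share a bag in every tree decomposition; so some bag has ≥ 3 vertices and tw(G) ≥ 2. The upper and lower bounds meet at 2, so that is the treewidth.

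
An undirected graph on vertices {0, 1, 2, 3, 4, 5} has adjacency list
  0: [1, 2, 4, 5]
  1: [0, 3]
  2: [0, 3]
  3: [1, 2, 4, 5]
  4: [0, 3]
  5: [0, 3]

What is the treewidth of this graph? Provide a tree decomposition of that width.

Treewidth 2.
Bags: B1 = {0, 3, 4}  B2 = {0, 3, 5}  B3 = {0, 2, 3}  B4 = {0, 1, 3}
Tree: B1–B2, B2–B3, B3–B4

Each bag holds 3 vertices, so the decomposition has width 2, which upper-bounds the treewidth. Since 4–3–5–0–4 is a cycle in G, G is not acyclic. Forests are exactly the graphs of treewidth ≤ 1, so tw(G) ≥ 2. The upper and lower bounds meet at 2, so that is the treewidth.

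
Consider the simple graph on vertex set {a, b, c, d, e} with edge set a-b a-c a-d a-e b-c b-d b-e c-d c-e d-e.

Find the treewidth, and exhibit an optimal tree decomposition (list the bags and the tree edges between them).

A single bag containing all 5 vertices is trivially a valid decomposition of width 4. On the other hand G contains the 5-clique {a, b, c, d, e}. A clique must lie in a single bag of any decomposition, so no decomposition can have width below 4. The upper and lower bounds meet at 4, so that is the treewidth.

Treewidth 4.
Bags: B1 = {a, b, c, d, e}
Tree: (single bag)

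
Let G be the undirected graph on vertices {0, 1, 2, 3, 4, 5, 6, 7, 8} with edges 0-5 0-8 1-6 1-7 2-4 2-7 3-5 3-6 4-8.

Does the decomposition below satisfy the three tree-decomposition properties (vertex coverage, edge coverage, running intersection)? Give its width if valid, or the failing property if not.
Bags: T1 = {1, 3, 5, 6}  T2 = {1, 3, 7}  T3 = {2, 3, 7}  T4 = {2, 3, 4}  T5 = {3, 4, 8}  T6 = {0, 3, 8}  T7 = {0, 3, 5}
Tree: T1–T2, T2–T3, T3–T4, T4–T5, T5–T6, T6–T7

No — bags containing vertex 5 are not connected in the tree.

A tree decomposition must satisfy three properties: every vertex lies in some bag; for every edge, both endpoints lie together in some bag; and for every vertex, the bags containing it form a connected subtree. Here bags containing vertex 5 are not connected in the tree, so the decomposition is invalid.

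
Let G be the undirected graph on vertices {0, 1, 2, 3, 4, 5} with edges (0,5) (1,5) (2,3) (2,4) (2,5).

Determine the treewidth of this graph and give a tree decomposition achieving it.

Treewidth 1.
One optimal decomposition is:
Bags: B1 = {2, 5}  B2 = {0, 5}  B3 = {2, 4}  B4 = {2, 3}  B5 = {1, 5}
Tree: B1–B2, B1–B3, B3–B4, B2–B5

Each bag holds 2 vertices, so the decomposition has width 1, which upper-bounds the treewidth. Since G has at least one edge (e.g. 2–5), it is not an edgeless graph, so tw(G) ≥ 1. Therefore the treewidth is 1.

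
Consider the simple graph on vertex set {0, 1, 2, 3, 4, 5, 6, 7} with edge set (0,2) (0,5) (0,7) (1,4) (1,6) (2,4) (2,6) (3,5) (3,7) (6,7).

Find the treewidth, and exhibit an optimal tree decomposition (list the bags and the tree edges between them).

Treewidth 2.
Bags: B1 = {3, 5, 7}  B2 = {0, 5, 7}  B3 = {0, 6, 7}  B4 = {0, 2, 6}  B5 = {1, 2, 6}  B6 = {1, 2, 4}
Tree: B1–B2, B2–B3, B3–B4, B4–B5, B5–B6

The largest bag has 3 vertices, giving width 2; this decomposition certifies tw(G) ≤ 2. Since 3–5–0–7–3 is a cycle in G, G is not acyclic. Forests are exactly the graphs of treewidth ≤ 1, so tw(G) ≥ 2. The upper and lower bounds meet at 2, so that is the treewidth.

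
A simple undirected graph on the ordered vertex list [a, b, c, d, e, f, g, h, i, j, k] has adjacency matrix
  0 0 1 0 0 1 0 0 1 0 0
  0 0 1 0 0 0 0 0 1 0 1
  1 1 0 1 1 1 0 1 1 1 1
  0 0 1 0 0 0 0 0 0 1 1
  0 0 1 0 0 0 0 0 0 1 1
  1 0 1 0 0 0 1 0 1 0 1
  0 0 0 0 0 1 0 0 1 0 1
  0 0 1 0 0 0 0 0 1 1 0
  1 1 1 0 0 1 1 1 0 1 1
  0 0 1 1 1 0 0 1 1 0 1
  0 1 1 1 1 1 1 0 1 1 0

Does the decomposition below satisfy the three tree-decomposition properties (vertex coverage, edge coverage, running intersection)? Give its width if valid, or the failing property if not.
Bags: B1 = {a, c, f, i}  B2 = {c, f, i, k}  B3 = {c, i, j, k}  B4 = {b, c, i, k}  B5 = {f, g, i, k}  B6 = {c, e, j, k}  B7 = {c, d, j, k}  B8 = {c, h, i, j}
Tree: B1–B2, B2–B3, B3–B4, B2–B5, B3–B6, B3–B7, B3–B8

Checking the three conditions: (i) the bags cover all of {a, b, c, d, e, f, g, h, i, j, k}; (ii) for each edge, some bag contains both endpoints; (iii) the bags containing any fixed vertex form a subtree. All hold, so the decomposition is valid with width 4 − 1 = 3.

Yes; width 3.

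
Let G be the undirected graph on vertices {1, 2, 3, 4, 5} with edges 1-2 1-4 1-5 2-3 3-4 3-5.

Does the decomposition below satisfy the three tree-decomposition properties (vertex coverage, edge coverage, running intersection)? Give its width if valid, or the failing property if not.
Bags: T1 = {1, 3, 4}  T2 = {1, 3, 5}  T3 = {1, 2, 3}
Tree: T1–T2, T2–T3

Checking the three conditions: (i) the bags cover all of {1, 2, 3, 4, 5}; (ii) for each edge, some bag contains both endpoints; (iii) the bags containing any fixed vertex form a subtree. All hold, so the decomposition is valid with width 3 − 1 = 2.

Yes; width 2.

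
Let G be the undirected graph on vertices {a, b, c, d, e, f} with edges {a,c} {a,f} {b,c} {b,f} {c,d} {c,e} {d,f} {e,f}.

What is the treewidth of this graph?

A width-2 tree decomposition is:
Bags: B1 = {c, e, f}  B2 = {c, d, f}  B3 = {b, c, f}  B4 = {a, c, f}
Tree: B1–B2, B2–B3, B3–B4
Each bag holds 3 vertices, so the decomposition has width 2, which upper-bounds the treewidth. For the lower bound, G contains the cycle e–c–d–f–e, so G is not a forest; only forests have treewidth ≤ 1, hence tw(G) ≥ 2. Therefore the treewidth is 2.

2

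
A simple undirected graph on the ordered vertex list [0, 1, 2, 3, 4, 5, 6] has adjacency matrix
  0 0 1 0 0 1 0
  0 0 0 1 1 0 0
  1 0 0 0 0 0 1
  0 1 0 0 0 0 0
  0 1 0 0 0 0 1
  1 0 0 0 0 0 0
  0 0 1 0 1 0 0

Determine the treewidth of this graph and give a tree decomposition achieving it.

Every bag has size at most 2, so the width is 2 − 1 = 1 and tw(G) ≤ 1. G has an edge, so its treewidth is at least 1. Therefore the treewidth is 1.

Treewidth 1.
One such decomposition:
Bags: B1 = {0, 5}  B2 = {0, 2}  B3 = {2, 6}  B4 = {4, 6}  B5 = {1, 4}  B6 = {1, 3}
Tree: B1–B2, B2–B3, B3–B4, B4–B5, B5–B6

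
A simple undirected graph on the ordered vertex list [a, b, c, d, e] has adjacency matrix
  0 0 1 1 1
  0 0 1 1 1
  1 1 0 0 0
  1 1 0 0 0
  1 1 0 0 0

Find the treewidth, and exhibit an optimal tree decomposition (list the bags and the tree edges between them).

The largest bag has 3 vertices, giving width 2; this decomposition certifies tw(G) ≤ 2. For the lower bound, G contains the cycle b–d–a–c–b, so G is not a forest; only forests have treewidth ≤ 1, hence tw(G) ≥ 2. Hence tw(G) = 2 exactly.

Treewidth 2.
One such decomposition:
Bags: B1 = {a, b, d}  B2 = {a, b, c}  B3 = {a, b, e}
Tree: B1–B2, B2–B3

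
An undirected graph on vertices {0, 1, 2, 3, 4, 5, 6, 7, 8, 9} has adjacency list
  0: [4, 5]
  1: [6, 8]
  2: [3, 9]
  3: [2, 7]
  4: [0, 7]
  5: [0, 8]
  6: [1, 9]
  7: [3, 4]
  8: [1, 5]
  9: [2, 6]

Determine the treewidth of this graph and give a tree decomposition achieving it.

Every bag has size at most 3, so the width is 3 − 1 = 2 and tw(G) ≤ 2. Since 2–9–6–1–8–5–0–4–7–3–2 is a cycle in G, G is not acyclic. Forests are exactly the graphs of treewidth ≤ 1, so tw(G) ≥ 2. Combining the bounds, tw(G) = 2.

Treewidth 2.
One optimal decomposition is:
Bags: B1 = {2, 6, 9}  B2 = {1, 2, 6}  B3 = {1, 2, 8}  B4 = {2, 5, 8}  B5 = {0, 2, 5}  B6 = {0, 2, 4}  B7 = {2, 4, 7}  B8 = {2, 3, 7}
Tree: B1–B2, B2–B3, B3–B4, B4–B5, B5–B6, B6–B7, B7–B8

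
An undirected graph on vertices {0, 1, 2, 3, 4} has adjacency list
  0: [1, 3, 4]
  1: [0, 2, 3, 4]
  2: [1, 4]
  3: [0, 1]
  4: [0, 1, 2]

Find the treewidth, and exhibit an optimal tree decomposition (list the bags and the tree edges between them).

Treewidth 2.
Bags: B1 = {1, 2, 4}  B2 = {0, 1, 4}  B3 = {0, 1, 3}
Tree: B1–B2, B2–B3

Each bag holds 3 vertices, so the decomposition has width 2, which upper-bounds the treewidth. For the lower bound, the 3 vertices {0, 1, 3} are pairwise adjacent, and any tree decomposition puts a clique entirely inside one bag — forcing width ≥ 2. Hence tw(G) = 2 exactly.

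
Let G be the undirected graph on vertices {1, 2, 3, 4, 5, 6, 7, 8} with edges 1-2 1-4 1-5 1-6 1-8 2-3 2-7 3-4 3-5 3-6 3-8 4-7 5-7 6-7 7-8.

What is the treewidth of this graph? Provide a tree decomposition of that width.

Treewidth 3.
Bags: B1 = {1, 3, 7, 8}  B2 = {1, 3, 6, 7}  B3 = {1, 2, 3, 7}  B4 = {1, 3, 5, 7}  B5 = {1, 3, 4, 7}
Tree: B1–B2, B2–B3, B3–B4, B4–B5

Every bag has size at most 4, so the width is 4 − 1 = 3 and tw(G) ≤ 3. For the lower bound: the 4 vertex sets {7,8}, {3,6}, {1}, {2} are disjoint, each induces a connected subgraph, and every pair is joined by at least one edge of G. Contracting each set to a single vertex therefore yields K_{4} as a minor, and since treewidth is minor-monotone, tw(G) ≥ tw(K_{4}) = 3. The upper and lower bounds meet at 3, so that is the treewidth.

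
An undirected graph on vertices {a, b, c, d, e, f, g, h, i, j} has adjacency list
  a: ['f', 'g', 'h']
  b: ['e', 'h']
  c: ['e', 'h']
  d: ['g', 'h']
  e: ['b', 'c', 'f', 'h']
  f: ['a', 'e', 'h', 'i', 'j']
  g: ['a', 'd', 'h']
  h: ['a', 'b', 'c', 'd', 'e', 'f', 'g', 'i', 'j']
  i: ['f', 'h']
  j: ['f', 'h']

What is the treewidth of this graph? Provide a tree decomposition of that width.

Treewidth 2.
One such decomposition:
Bags: B1 = {a, g, h}  B2 = {d, g, h}  B3 = {a, f, h}  B4 = {e, f, h}  B5 = {f, h, i}  B6 = {b, e, h}  B7 = {f, h, j}  B8 = {c, e, h}
Tree: B1–B2, B1–B3, B3–B4, B3–B5, B4–B6, B5–B7, B6–B8

Each bag holds 3 vertices, so the decomposition has width 2, which upper-bounds the treewidth. On the other hand G contains the 3-clique {d, g, h}. A clique must lie in a single bag of any decomposition, so no decomposition can have width below 2. Combining the bounds, tw(G) = 2.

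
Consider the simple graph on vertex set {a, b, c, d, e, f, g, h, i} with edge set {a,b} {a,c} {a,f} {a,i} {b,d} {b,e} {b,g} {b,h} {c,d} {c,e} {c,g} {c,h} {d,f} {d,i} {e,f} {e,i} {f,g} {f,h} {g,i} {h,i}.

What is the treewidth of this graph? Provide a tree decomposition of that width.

Treewidth 4.
One such decomposition:
Bags: B1 = {b, c, d, f, i}  B2 = {a, b, c, f, i}  B3 = {b, c, e, f, i}  B4 = {b, c, f, g, i}  B5 = {b, c, f, h, i}
Tree: B1–B2, B2–B3, B3–B4, B4–B5

Every bag has size at most 5, so the width is 5 − 1 = 4 and tw(G) ≤ 4. For the lower bound: the 5 vertex sets {d,f}, {a,b}, {c,e}, {i}, {g} are disjoint, each induces a connected subgraph, and every pair is joined by at least one edge of G. Contracting each set to a single vertex therefore yields K_{5} as a minor, and since treewidth is minor-monotone, tw(G) ≥ tw(K_{5}) = 4. Hence tw(G) = 4 exactly.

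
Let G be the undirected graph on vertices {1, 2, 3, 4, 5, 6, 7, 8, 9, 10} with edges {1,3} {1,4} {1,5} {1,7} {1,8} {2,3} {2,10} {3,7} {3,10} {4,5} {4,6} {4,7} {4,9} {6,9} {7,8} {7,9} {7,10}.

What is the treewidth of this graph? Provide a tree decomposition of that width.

Every bag has size at most 3, so the width is 3 − 1 = 2 and tw(G) ≤ 2. For the lower bound, the 3 vertices {2, 3, 10} are pairwise adjacent, and any tree decomposition puts a clique entirely inside one bag — forcing width ≥ 2. Hence tw(G) = 2 exactly.

Treewidth 2.
One optimal decomposition is:
Bags: B1 = {3, 7, 10}  B2 = {1, 3, 7}  B3 = {1, 4, 7}  B4 = {2, 3, 10}  B5 = {4, 7, 9}  B6 = {1, 7, 8}  B7 = {1, 4, 5}  B8 = {4, 6, 9}
Tree: B1–B2, B2–B3, B1–B4, B3–B5, B2–B6, B3–B7, B5–B8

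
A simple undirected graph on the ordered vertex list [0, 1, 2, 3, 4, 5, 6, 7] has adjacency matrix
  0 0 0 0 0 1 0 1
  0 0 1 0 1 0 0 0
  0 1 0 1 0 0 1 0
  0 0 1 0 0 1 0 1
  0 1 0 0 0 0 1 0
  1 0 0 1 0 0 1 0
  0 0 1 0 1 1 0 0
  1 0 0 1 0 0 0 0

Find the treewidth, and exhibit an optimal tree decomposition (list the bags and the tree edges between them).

Treewidth 2.
One such decomposition:
Bags: B1 = {0, 3, 7}  B2 = {0, 3, 5}  B3 = {2, 3, 5}  B4 = {2, 5, 6}  B5 = {1, 2, 6}  B6 = {1, 4, 6}
Tree: B1–B2, B2–B3, B3–B4, B4–B5, B5–B6

Every bag has size at most 3, so the width is 3 − 1 = 2 and tw(G) ≤ 2. For the lower bound, G contains the cycle 7–0–5–3–7, so G is not a forest; only forests have treewidth ≤ 1, hence tw(G) ≥ 2. Combining the bounds, tw(G) = 2.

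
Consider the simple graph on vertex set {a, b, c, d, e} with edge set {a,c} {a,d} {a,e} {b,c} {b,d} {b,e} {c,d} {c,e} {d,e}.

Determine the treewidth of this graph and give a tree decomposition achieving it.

Each bag holds 4 vertices, so the decomposition has width 3, which upper-bounds the treewidth. On the other hand G contains the 4-clique {a, c, d, e}. A clique must lie in a single bag of any decomposition, so no decomposition can have width below 3. The upper and lower bounds meet at 3, so that is the treewidth.

Treewidth 3.
One optimal decomposition is:
Bags: B1 = {a, c, d, e}  B2 = {b, c, d, e}
Tree: B1–B2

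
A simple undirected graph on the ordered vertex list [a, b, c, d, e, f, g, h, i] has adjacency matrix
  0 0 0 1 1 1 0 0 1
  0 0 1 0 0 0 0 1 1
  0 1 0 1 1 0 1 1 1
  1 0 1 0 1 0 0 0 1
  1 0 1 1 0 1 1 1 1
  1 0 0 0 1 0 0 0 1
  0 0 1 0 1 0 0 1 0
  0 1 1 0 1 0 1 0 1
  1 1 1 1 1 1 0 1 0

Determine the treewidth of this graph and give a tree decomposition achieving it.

Each bag holds 4 vertices, so the decomposition has width 3, which upper-bounds the treewidth. On the other hand G contains the 4-clique {c, e, g, h}. A clique must lie in a single bag of any decomposition, so no decomposition can have width below 3. Combining the bounds, tw(G) = 3.

Treewidth 3.
Bags: B1 = {c, e, h, i}  B2 = {c, d, e, i}  B3 = {b, c, h, i}  B4 = {a, d, e, i}  B5 = {c, e, g, h}  B6 = {a, e, f, i}
Tree: B1–B2, B1–B3, B2–B4, B1–B5, B4–B6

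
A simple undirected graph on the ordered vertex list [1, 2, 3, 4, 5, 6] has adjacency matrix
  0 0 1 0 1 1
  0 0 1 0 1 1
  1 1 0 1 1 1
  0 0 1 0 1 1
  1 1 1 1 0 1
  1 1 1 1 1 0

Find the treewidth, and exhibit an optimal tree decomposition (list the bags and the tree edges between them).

Treewidth 3.
One optimal decomposition is:
Bags: B1 = {3, 4, 5, 6}  B2 = {1, 3, 5, 6}  B3 = {2, 3, 5, 6}
Tree: B1–B2, B1–B3

The largest bag has 4 vertices, giving width 3; this decomposition certifies tw(G) ≤ 3. On the other hand G contains the 4-clique {1, 3, 5, 6}. A clique must lie in a single bag of any decomposition, so no decomposition can have width below 3. Combining the bounds, tw(G) = 3.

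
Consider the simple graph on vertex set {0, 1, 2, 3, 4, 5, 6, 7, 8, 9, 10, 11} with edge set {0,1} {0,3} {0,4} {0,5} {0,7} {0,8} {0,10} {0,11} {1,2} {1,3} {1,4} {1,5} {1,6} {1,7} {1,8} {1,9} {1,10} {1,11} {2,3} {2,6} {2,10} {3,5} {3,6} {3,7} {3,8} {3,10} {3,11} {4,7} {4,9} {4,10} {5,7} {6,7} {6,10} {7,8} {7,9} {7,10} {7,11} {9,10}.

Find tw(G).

A width-4 tree decomposition is:
Bags: B1 = {0, 1, 4, 7, 10}  B2 = {0, 1, 3, 7, 10}  B3 = {0, 1, 3, 5, 7}  B4 = {1, 3, 6, 7, 10}  B5 = {1, 4, 7, 9, 10}  B6 = {1, 2, 3, 6, 10}  B7 = {0, 1, 3, 7, 11}  B8 = {0, 1, 3, 7, 8}
Tree: B1–B2, B2–B3, B2–B4, B1–B5, B4–B6, B2–B7, B2–B8
The largest bag has 5 vertices, giving width 4; this decomposition certifies tw(G) ≤ 4. On the other hand G contains the 5-clique {1, 2, 3, 6, 10}. A clique must lie in a single bag of any decomposition, so no decomposition can have width below 4. Hence tw(G) = 4 exactly.

4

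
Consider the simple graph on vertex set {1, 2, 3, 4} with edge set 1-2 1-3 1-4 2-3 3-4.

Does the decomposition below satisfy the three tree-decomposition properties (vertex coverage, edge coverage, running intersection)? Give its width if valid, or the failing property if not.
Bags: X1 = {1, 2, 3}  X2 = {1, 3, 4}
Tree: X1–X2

Yes; width 2.

Checking the three conditions: (i) the bags cover all of {1, 2, 3, 4}; (ii) for each edge, some bag contains both endpoints; (iii) the bags containing any fixed vertex form a subtree. All hold, so the decomposition is valid with width 3 − 1 = 2.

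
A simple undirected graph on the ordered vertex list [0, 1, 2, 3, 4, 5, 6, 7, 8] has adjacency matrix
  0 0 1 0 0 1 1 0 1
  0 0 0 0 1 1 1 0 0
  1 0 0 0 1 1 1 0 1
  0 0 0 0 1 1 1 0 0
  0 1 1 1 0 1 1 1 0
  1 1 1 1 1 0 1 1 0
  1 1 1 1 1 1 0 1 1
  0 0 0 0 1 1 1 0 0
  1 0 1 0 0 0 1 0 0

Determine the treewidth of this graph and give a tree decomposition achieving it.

Every bag has size at most 4, so the width is 4 − 1 = 3 and tw(G) ≤ 3. On the other hand G contains the 4-clique {0, 2, 6, 8}. A clique must lie in a single bag of any decomposition, so no decomposition can have width below 3. Therefore the treewidth is 3.

Treewidth 3.
Bags: B1 = {0, 2, 5, 6}  B2 = {0, 2, 6, 8}  B3 = {2, 4, 5, 6}  B4 = {3, 4, 5, 6}  B5 = {4, 5, 6, 7}  B6 = {1, 4, 5, 6}
Tree: B1–B2, B1–B3, B3–B4, B3–B5, B4–B6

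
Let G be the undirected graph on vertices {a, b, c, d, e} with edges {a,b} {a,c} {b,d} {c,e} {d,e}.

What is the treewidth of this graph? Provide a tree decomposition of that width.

Treewidth 2.
Bags: B1 = {a, b, c}  B2 = {b, c, e}  B3 = {b, d, e}
Tree: B1–B2, B2–B3

The largest bag has 3 vertices, giving width 2; this decomposition certifies tw(G) ≤ 2. The edges b–a–c–e–d–b form a cycle, so G is not a tree and its treewidth is at least 2. Combining the bounds, tw(G) = 2.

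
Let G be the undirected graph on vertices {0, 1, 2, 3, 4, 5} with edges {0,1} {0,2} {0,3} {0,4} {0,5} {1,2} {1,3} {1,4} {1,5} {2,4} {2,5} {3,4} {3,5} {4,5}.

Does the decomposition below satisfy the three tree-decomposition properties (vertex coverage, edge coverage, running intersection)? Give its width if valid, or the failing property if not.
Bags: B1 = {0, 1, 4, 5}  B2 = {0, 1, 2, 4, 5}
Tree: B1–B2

No — vertex 3 appears in no bag.

A tree decomposition must satisfy three properties: every vertex lies in some bag; for every edge, both endpoints lie together in some bag; and for every vertex, the bags containing it form a connected subtree. Here vertex 3 appears in no bag, so the decomposition is invalid.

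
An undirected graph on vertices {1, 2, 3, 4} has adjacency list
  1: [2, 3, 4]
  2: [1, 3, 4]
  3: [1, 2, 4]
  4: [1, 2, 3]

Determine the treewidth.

3

A width-3 tree decomposition is:
Bags: B1 = {1, 2, 3, 4}
Tree: (single bag)
With just one bag of size 4, the width is 4 − 1 = 3, so tw(G) ≤ 3. Conversely, {1, 2, 3, 4} is a clique of size 4, and the vertices of any clique must share a bag in every tree decomposition; so some bag has ≥ 4 vertices and tw(G) ≥ 3. The upper and lower bounds meet at 3, so that is the treewidth.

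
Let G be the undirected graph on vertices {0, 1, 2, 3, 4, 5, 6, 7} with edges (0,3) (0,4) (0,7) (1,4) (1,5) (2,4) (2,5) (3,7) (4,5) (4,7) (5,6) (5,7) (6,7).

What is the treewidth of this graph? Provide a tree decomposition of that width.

Treewidth 2.
Bags: B1 = {5, 6, 7}  B2 = {4, 5, 7}  B3 = {1, 4, 5}  B4 = {0, 4, 7}  B5 = {0, 3, 7}  B6 = {2, 4, 5}
Tree: B1–B2, B2–B3, B2–B4, B4–B5, B3–B6

Every bag has size at most 3, so the width is 3 − 1 = 2 and tw(G) ≤ 2. For the lower bound, the 3 vertices {0, 3, 7} are pairwise adjacent, and any tree decomposition puts a clique entirely inside one bag — forcing width ≥ 2. The upper and lower bounds meet at 2, so that is the treewidth.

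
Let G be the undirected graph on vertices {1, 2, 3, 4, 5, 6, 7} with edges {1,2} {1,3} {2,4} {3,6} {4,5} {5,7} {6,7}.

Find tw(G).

2

A width-2 tree decomposition is:
Bags: B1 = {1, 2, 4}  B2 = {1, 3, 4}  B3 = {3, 4, 6}  B4 = {4, 6, 7}  B5 = {4, 5, 7}
Tree: B1–B2, B2–B3, B3–B4, B4–B5
The largest bag has 3 vertices, giving width 2; this decomposition certifies tw(G) ≤ 2. The edges 4–2–1–3–6–7–5–4 form a cycle, so G is not a tree and its treewidth is at least 2. Hence tw(G) = 2 exactly.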